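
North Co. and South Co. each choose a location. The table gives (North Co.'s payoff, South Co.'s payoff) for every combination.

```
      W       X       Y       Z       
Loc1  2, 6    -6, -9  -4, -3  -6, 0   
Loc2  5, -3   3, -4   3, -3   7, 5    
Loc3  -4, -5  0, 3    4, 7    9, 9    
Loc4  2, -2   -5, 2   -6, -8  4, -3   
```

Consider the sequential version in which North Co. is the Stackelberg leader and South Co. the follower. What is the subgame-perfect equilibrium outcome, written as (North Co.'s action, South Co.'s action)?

South Co. best-responds to each possible North Co. move:
- Loc1: South Co. compares 6, -9, -3, 0 and picks W; North Co. would get 2.
- Loc2: South Co. compares -3, -4, -3, 5 and picks Z; North Co. would get 7.
- Loc3: South Co. compares -5, 3, 7, 9 and picks Z; North Co. would get 9.
- Loc4: South Co. compares -2, 2, -8, -3 and picks X; North Co. would get -5.
Maximizing over 2, 7, 9, -5, North Co. chooses Loc3. Subgame-perfect outcome: (Loc3, Z) with payoffs (9, 9).

(Loc3, Z)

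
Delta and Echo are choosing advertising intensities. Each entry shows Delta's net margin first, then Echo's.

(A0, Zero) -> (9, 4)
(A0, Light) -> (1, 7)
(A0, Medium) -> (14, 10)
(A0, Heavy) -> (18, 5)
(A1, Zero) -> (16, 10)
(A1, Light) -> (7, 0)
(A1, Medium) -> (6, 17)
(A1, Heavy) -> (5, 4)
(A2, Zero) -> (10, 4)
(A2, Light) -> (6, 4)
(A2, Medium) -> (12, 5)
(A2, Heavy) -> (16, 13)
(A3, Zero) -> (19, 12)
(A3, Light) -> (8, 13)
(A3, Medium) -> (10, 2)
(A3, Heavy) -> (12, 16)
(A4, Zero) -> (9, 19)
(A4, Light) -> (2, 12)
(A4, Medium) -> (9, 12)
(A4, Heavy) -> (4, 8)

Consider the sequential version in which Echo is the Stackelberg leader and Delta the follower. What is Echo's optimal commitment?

Backward induction with Echo moving first.
- Zero: BR = A3, leader payoff 12.
- Light: BR = A3, leader payoff 13.
- Medium: BR = A0, leader payoff 10.
- Heavy: BR = A0, leader payoff 5.
Echo's induced payoffs are 12, 13, 10, 5, so Echo commits to Light. Subgame-perfect outcome: (A3, Light) with payoffs (8, 13).

Light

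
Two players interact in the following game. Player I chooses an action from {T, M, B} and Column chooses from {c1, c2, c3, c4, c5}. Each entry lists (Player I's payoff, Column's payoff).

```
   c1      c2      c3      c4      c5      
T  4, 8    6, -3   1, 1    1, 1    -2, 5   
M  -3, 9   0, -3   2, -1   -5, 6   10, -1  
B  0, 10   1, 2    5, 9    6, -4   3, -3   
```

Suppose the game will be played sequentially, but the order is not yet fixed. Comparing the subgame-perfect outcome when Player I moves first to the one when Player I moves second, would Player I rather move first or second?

If Player I leads: Column's best replies are T→c1, M→c1, B→c1; Player I's induced payoffs 4, -3, 0; outcome (T, c1), payoffs (4, 8).
If Column leads: Player I's best replies are c1→T, c2→T, c3→B, c4→B, c5→M; Column's induced payoffs 8, -3, 9, -4, -1; outcome (B, c3), payoffs (5, 9).
Player I gets 4 moving first and 5 moving second, so Player I prefers to move second.

second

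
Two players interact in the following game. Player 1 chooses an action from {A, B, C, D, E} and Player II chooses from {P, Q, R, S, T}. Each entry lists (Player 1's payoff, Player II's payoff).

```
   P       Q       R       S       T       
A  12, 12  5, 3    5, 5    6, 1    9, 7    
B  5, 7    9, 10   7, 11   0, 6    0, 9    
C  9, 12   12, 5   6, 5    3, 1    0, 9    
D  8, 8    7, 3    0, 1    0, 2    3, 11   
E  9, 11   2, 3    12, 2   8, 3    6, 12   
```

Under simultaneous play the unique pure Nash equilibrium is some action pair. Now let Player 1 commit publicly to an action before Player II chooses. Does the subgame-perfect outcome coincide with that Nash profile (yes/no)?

Player II best-responds to each possible Player 1 move:
- A → Player II plays P (best of 12, 3, 5, 1, 7); Player 1 gets 12.
- B → Player II plays R (best of 7, 10, 11, 6, 9); Player 1 gets 7.
- C → Player II plays P (best of 12, 5, 5, 1, 9); Player 1 gets 9.
- D → Player II plays T (best of 8, 3, 1, 2, 11); Player 1 gets 3.
- E → Player II plays T (best of 11, 3, 2, 3, 12); Player 1 gets 6.
Among 12, 7, 9, 3, 6, the best is 12 at A. Subgame-perfect outcome: (A, P) with payoffs (12, 12).
For the simultaneous game, intersect best replies.
Player 1's best replies: P→A; Q→C; R→E; S→E; T→A.
Player II's best replies: A→P; B→R; C→P; D→T; E→T.
The unique mutual best reply is (A, P), giving (12, 12).
Sequential outcome (A, P) coincides with the Nash profile (A, P).

yes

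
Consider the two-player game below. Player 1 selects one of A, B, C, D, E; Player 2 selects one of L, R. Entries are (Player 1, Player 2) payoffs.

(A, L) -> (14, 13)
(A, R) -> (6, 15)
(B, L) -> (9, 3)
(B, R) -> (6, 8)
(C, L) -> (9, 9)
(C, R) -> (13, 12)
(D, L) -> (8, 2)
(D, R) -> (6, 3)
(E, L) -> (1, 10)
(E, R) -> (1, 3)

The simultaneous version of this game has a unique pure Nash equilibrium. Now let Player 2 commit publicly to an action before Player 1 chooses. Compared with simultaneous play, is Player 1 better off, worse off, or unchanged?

Work backward from Player 1's decision.
- L: Player 1 compares 14, 9, 9, 8, 1 and picks A; Player 2 would get 13.
- R: Player 1 compares 6, 6, 13, 6, 1 and picks C; Player 2 would get 12.
Maximizing over 13, 12, Player 2 chooses L. Subgame-perfect outcome: (A, L) with payoffs (14, 13).
Under simultaneous play:
Player 1's best replies: L→A; R→C.
Player 2's best replies: A→R; B→R; C→R; D→R; E→L.
Only (C, R) has each player best-responding; Nash payoffs (13, 12).
Player 1 earns 14 sequentially versus 13 at the Nash outcome: better off.

better off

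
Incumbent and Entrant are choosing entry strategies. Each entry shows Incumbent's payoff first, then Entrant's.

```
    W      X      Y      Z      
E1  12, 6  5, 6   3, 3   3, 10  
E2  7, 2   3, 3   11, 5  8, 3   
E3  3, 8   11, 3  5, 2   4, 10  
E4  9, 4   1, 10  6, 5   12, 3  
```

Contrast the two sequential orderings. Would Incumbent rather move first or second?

If Incumbent leads: Entrant's best replies are E1→Z, E2→Y, E3→Z, E4→X; Incumbent's induced payoffs 3, 11, 4, 1; outcome (E2, Y), payoffs (11, 5).
If Entrant leads: Incumbent's best replies are W→E1, X→E3, Y→E2, Z→E4; Entrant's induced payoffs 6, 3, 5, 3; outcome (E1, W), payoffs (12, 6).
Incumbent gets 11 moving first and 12 moving second, so Incumbent prefers to move second.

second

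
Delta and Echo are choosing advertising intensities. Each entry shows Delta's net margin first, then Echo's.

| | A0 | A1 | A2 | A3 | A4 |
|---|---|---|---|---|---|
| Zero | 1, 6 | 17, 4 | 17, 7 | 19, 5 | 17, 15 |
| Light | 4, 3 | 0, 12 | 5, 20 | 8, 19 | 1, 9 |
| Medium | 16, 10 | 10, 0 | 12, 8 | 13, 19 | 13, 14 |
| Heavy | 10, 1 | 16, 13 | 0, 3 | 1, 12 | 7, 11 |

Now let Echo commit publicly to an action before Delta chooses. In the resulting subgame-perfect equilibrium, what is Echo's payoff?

15

Backward induction with Echo moving first.
- A0: BR = Medium, leader payoff 10.
- A1: BR = Zero, leader payoff 4.
- A2: BR = Zero, leader payoff 7.
- A3: BR = Zero, leader payoff 5.
- A4: BR = Zero, leader payoff 15.
Maximizing over 10, 4, 7, 5, 15, Echo chooses A4. Subgame-perfect outcome: (Zero, A4) with payoffs (17, 15).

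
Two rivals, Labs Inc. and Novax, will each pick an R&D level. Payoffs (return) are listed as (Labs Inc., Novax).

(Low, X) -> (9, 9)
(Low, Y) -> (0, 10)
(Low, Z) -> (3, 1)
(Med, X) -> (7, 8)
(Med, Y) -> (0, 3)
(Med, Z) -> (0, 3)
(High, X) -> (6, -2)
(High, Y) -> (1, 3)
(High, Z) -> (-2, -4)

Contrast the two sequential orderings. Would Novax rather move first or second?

If Labs Inc. leads: Novax's best replies are Low→Y, Med→X, High→Y; Labs Inc.'s induced payoffs 0, 7, 1; outcome (Med, X), payoffs (7, 8).
If Novax leads: Labs Inc.'s best replies are X→Low, Y→High, Z→Low; Novax's induced payoffs 9, 3, 1; outcome (Low, X), payoffs (9, 9).
Novax gets 9 moving first and 8 moving second, so Novax prefers to move first.

first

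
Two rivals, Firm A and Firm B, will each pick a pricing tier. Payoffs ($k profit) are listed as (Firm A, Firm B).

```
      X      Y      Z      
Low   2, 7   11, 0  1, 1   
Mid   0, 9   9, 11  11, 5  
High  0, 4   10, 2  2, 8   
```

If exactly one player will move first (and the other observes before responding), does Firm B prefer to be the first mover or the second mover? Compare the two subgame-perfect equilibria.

If Firm A leads: Firm B's best replies are Low→X, Mid→Y, High→Z; Firm A's induced payoffs 2, 9, 2; outcome (Mid, Y), payoffs (9, 11).
If Firm B leads: Firm A's best replies are X→Low, Y→Low, Z→Mid; Firm B's induced payoffs 7, 0, 5; outcome (Low, X), payoffs (2, 7).
Firm B gets 7 moving first and 11 moving second, so Firm B prefers to move second.

second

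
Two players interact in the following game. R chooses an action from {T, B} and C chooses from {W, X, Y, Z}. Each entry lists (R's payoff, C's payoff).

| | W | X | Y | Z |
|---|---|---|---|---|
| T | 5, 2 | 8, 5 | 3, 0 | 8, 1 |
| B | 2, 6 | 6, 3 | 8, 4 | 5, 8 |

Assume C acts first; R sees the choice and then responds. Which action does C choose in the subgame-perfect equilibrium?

X

Work backward from R's decision.
- W → R plays T (best of 5, 2); C gets 2.
- X → R plays T (best of 8, 6); C gets 5.
- Y → R plays B (best of 3, 8); C gets 4.
- Z → R plays T (best of 8, 5); C gets 1.
C's induced payoffs are 2, 5, 4, 1, so C commits to X. Subgame-perfect outcome: (T, X) with payoffs (8, 5).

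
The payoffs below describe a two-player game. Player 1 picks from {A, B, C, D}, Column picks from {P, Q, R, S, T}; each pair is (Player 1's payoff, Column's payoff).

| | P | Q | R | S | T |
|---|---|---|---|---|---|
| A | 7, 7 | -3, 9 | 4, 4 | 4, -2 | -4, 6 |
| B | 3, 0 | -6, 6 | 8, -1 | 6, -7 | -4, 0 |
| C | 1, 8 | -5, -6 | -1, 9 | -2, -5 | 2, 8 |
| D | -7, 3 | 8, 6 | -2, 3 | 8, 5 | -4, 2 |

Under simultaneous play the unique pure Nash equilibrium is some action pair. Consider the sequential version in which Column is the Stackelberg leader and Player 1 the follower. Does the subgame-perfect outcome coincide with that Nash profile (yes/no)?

no

Backward induction with Column moving first.
- P: Player 1 compares 7, 3, 1, -7 and picks A; Column would get 7.
- Q: Player 1 compares -3, -6, -5, 8 and picks D; Column would get 6.
- R: Player 1 compares 4, 8, -1, -2 and picks B; Column would get -1.
- S: Player 1 compares 4, 6, -2, 8 and picks D; Column would get 5.
- T: Player 1 compares -4, -4, 2, -4 and picks C; Column would get 8.
Among 7, 6, -1, 5, 8, the best is 8 at T. Subgame-perfect outcome: (C, T) with payoffs (2, 8).
Under simultaneous play:
Player 1's best replies: P→A; Q→D; R→B; S→D; T→C.
Column's best replies: A→Q; B→Q; C→R; D→Q.
Only (D, Q) has each player best-responding; Nash payoffs (8, 6).
Sequential outcome (C, T) differs from the Nash profile (D, Q).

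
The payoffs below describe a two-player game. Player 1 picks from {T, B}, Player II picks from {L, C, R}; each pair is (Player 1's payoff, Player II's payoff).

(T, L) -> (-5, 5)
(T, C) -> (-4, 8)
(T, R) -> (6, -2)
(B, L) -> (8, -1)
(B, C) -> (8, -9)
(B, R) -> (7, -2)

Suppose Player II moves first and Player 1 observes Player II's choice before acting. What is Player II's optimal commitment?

Work backward from Player 1's decision.
- L → Player 1 plays B (best of -5, 8); Player II gets -1.
- C → Player 1 plays B (best of -4, 8); Player II gets -9.
- R → Player 1 plays B (best of 6, 7); Player II gets -2.
Maximizing over -1, -9, -2, Player II chooses L. Subgame-perfect outcome: (B, L) with payoffs (8, -1).

L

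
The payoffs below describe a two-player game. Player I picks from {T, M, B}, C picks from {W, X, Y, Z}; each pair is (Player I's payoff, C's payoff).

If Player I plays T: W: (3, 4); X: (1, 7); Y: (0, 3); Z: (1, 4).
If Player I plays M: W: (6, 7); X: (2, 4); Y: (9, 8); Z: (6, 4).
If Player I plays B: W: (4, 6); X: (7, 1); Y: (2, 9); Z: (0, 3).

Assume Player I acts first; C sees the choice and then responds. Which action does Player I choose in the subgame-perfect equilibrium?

Solve by backward induction (Player I leads).
- T: C compares 4, 7, 3, 4 and picks X; Player I would get 1.
- M: C compares 7, 4, 8, 4 and picks Y; Player I would get 9.
- B: C compares 6, 1, 9, 3 and picks Y; Player I would get 2.
Maximizing over 1, 9, 2, Player I chooses M. Subgame-perfect outcome: (M, Y) with payoffs (9, 8).

M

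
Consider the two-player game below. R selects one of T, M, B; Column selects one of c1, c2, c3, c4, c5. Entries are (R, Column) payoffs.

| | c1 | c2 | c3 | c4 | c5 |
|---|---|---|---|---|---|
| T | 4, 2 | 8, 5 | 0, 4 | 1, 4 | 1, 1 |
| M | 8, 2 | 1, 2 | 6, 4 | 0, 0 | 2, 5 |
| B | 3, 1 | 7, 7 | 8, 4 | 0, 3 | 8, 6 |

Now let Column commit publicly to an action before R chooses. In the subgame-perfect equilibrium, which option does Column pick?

c5

Backward induction with Column moving first.
- c1: BR = M, leader payoff 2.
- c2: BR = T, leader payoff 5.
- c3: BR = B, leader payoff 4.
- c4: BR = T, leader payoff 4.
- c5: BR = B, leader payoff 6.
Maximizing over 2, 5, 4, 4, 6, Column chooses c5. Subgame-perfect outcome: (B, c5) with payoffs (8, 6).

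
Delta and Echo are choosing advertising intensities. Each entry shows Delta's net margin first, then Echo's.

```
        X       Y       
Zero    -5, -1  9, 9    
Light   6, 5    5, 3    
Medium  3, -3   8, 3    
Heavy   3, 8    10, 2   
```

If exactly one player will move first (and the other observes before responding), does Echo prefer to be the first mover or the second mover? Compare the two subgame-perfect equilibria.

If Delta leads: Echo's best replies are Zero→Y, Light→X, Medium→Y, Heavy→X; Delta's induced payoffs 9, 6, 8, 3; outcome (Zero, Y), payoffs (9, 9).
If Echo leads: Delta's best replies are X→Light, Y→Heavy; Echo's induced payoffs 5, 2; outcome (Light, X), payoffs (6, 5).
Echo gets 5 moving first and 9 moving second, so Echo prefers to move second.

second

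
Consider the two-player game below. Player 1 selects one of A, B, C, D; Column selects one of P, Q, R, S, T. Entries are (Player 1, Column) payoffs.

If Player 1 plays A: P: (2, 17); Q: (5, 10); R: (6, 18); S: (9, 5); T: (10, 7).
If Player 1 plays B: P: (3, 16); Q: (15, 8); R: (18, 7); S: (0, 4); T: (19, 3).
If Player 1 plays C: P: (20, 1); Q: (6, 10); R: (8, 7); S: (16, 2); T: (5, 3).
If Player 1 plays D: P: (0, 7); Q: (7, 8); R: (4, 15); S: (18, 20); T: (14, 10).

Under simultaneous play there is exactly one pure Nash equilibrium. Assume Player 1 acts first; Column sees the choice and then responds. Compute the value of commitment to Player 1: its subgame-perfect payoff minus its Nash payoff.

0

Backward induction with Player 1 moving first.
- A: Column compares 17, 10, 18, 5, 7 and picks R; Player 1 would get 6.
- B: Column compares 16, 8, 7, 4, 3 and picks P; Player 1 would get 3.
- C: Column compares 1, 10, 7, 2, 3 and picks Q; Player 1 would get 6.
- D: Column compares 7, 8, 15, 20, 10 and picks S; Player 1 would get 18.
Player 1's induced payoffs are 6, 3, 6, 18, so Player 1 commits to D. Subgame-perfect outcome: (D, S) with payoffs (18, 20).
Now find the simultaneous Nash equilibrium.
Player 1's best replies: P→C; Q→B; R→B; S→D; T→B.
Column's best replies: A→R; B→P; C→Q; D→S.
Only (D, S) has each player best-responding; Nash payoffs (18, 20).
Player 1's commitment gain: 18 − 18 = 0.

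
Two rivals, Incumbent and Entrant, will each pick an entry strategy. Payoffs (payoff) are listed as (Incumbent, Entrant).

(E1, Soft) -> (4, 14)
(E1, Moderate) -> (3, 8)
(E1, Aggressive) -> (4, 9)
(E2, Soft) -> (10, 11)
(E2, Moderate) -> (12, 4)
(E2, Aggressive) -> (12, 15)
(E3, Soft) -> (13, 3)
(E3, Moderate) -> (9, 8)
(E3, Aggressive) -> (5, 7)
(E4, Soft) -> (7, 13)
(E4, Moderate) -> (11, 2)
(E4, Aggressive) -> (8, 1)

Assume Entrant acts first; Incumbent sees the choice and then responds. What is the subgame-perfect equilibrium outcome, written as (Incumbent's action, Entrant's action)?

(E2, Aggressive)

Incumbent best-responds to each possible Entrant move:
- Soft: BR = E3, leader payoff 3.
- Moderate: BR = E2, leader payoff 4.
- Aggressive: BR = E2, leader payoff 15.
Among 3, 4, 15, the best is 15 at Aggressive. Subgame-perfect outcome: (E2, Aggressive) with payoffs (12, 15).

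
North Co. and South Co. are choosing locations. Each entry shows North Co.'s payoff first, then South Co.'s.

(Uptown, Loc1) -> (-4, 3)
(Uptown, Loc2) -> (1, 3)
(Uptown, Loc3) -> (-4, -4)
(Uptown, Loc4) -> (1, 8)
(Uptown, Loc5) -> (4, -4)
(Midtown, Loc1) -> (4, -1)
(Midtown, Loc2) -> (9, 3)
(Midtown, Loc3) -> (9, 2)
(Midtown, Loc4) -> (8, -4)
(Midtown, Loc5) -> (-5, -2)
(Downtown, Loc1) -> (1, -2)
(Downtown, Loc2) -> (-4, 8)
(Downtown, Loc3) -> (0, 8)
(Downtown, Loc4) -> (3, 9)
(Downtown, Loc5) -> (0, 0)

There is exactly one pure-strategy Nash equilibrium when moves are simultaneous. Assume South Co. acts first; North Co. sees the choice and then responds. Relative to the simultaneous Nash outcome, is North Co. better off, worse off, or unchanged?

unchanged

North Co. best-responds to each possible South Co. move:
- Loc1: BR = Midtown, leader payoff -1.
- Loc2: BR = Midtown, leader payoff 3.
- Loc3: BR = Midtown, leader payoff 2.
- Loc4: BR = Midtown, leader payoff -4.
- Loc5: BR = Uptown, leader payoff -4.
South Co.'s induced payoffs are -1, 3, 2, -4, -4, so South Co. commits to Loc2. Subgame-perfect outcome: (Midtown, Loc2) with payoffs (9, 3).
For the simultaneous game, intersect best replies.
North Co.'s best replies: Loc1→Midtown; Loc2→Midtown; Loc3→Midtown; Loc4→Midtown; Loc5→Uptown.
South Co.'s best replies: Uptown→Loc4; Midtown→Loc2; Downtown→Loc4.
Only (Midtown, Loc2) has each player best-responding; Nash payoffs (9, 3).
North Co. earns 9 sequentially versus 9 at the Nash outcome: unchanged.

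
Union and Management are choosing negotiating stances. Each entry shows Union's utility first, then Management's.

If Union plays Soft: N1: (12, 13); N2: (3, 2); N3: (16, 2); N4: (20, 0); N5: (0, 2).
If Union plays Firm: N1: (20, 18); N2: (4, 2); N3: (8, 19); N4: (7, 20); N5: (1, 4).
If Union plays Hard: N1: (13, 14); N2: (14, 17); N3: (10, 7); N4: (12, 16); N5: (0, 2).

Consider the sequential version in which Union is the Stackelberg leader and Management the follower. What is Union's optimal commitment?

Backward induction with Union moving first.
- Soft → Management plays N1 (best of 13, 2, 2, 0, 2); Union gets 12.
- Firm → Management plays N4 (best of 18, 2, 19, 20, 4); Union gets 7.
- Hard → Management plays N2 (best of 14, 17, 7, 16, 2); Union gets 14.
Among 12, 7, 14, the best is 14 at Hard. Subgame-perfect outcome: (Hard, N2) with payoffs (14, 17).

Hard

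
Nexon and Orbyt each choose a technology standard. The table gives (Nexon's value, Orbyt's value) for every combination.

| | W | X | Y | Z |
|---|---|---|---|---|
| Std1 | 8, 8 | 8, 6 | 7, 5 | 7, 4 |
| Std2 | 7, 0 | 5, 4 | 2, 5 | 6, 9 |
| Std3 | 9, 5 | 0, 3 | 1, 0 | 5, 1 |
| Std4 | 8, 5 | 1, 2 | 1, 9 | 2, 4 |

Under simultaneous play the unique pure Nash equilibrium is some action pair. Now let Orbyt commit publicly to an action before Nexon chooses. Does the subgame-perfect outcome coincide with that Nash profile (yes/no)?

Solve by backward induction (Orbyt leads).
- W → Nexon plays Std3 (best of 8, 7, 9, 8); Orbyt gets 5.
- X → Nexon plays Std1 (best of 8, 5, 0, 1); Orbyt gets 6.
- Y → Nexon plays Std1 (best of 7, 2, 1, 1); Orbyt gets 5.
- Z → Nexon plays Std1 (best of 7, 6, 5, 2); Orbyt gets 4.
Maximizing over 5, 6, 5, 4, Orbyt chooses X. Subgame-perfect outcome: (Std1, X) with payoffs (8, 6).
Now find the simultaneous Nash equilibrium.
Nexon's best replies: W→Std3; X→Std1; Y→Std1; Z→Std1.
Orbyt's best replies: Std1→W; Std2→Z; Std3→W; Std4→Y.
The unique mutual best reply is (Std3, W), giving (9, 5).
Sequential outcome (Std1, X) differs from the Nash profile (Std3, W).

no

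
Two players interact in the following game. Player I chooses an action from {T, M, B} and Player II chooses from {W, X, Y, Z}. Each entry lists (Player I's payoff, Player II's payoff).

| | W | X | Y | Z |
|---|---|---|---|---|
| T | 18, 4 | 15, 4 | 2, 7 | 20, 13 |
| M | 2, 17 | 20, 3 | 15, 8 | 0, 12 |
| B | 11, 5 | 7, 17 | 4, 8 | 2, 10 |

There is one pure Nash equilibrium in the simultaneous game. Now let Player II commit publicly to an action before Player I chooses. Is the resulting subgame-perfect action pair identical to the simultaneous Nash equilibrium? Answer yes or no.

Solve by backward induction (Player II leads).
- W → Player I plays T (best of 18, 2, 11); Player II gets 4.
- X → Player I plays M (best of 15, 20, 7); Player II gets 3.
- Y → Player I plays M (best of 2, 15, 4); Player II gets 8.
- Z → Player I plays T (best of 20, 0, 2); Player II gets 13.
Maximizing over 4, 3, 8, 13, Player II chooses Z. Subgame-perfect outcome: (T, Z) with payoffs (20, 13).
Now find the simultaneous Nash equilibrium.
Player I's best replies: W→T; X→M; Y→M; Z→T.
Player II's best replies: T→Z; M→W; B→X.
The unique mutual best reply is (T, Z), giving (20, 13).
Sequential outcome (T, Z) coincides with the Nash profile (T, Z).

yes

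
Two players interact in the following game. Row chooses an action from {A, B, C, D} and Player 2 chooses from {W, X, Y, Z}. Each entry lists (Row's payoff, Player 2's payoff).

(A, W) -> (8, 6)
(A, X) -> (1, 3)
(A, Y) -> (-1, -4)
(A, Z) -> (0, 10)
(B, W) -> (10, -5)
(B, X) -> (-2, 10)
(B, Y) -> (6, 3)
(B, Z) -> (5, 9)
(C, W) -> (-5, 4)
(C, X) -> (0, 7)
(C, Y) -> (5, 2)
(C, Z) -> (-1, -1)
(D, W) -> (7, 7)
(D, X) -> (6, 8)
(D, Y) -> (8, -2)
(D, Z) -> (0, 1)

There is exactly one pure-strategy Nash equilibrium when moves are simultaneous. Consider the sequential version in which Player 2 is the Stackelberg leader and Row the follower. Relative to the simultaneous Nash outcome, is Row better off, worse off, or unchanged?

worse off

Backward induction with Player 2 moving first.
- W: BR = B, leader payoff -5.
- X: BR = D, leader payoff 8.
- Y: BR = D, leader payoff -2.
- Z: BR = B, leader payoff 9.
Maximizing over -5, 8, -2, 9, Player 2 chooses Z. Subgame-perfect outcome: (B, Z) with payoffs (5, 9).
For the simultaneous game, intersect best replies.
Row's best replies: W→B; X→D; Y→D; Z→B.
Player 2's best replies: A→Z; B→X; C→X; D→X.
Only (D, X) has each player best-responding; Nash payoffs (6, 8).
Row earns 5 sequentially versus 6 at the Nash outcome: worse off.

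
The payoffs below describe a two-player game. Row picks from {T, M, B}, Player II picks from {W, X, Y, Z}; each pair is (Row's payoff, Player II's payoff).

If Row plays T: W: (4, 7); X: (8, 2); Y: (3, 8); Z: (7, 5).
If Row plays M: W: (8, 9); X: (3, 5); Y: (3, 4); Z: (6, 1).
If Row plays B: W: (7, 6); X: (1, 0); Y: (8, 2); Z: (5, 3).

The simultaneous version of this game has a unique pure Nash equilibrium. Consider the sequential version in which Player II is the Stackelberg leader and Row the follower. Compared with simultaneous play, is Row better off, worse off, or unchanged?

unchanged

Solve by backward induction (Player II leads).
- W: BR = M, leader payoff 9.
- X: BR = T, leader payoff 2.
- Y: BR = B, leader payoff 2.
- Z: BR = T, leader payoff 5.
Player II's induced payoffs are 9, 2, 2, 5, so Player II commits to W. Subgame-perfect outcome: (M, W) with payoffs (8, 9).
For the simultaneous game, intersect best replies.
Row's best replies: W→M; X→T; Y→B; Z→T.
Player II's best replies: T→Y; M→W; B→W.
Only (M, W) has each player best-responding; Nash payoffs (8, 9).
Row earns 8 sequentially versus 8 at the Nash outcome: unchanged.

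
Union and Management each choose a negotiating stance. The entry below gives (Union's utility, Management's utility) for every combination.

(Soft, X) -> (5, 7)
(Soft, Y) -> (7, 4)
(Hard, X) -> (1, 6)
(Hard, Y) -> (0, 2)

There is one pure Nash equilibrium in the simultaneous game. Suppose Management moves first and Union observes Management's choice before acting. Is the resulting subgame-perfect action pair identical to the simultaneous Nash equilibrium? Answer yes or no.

yes

Union best-responds to each possible Management move:
- X → Union plays Soft (best of 5, 1); Management gets 7.
- Y → Union plays Soft (best of 7, 0); Management gets 4.
Among 7, 4, the best is 7 at X. Subgame-perfect outcome: (Soft, X) with payoffs (5, 7).
For the simultaneous game, intersect best replies.
Union's best replies: X→Soft; Y→Soft.
Management's best replies: Soft→X; Hard→X.
The unique mutual best reply is (Soft, X), giving (5, 7).
Sequential outcome (Soft, X) coincides with the Nash profile (Soft, X).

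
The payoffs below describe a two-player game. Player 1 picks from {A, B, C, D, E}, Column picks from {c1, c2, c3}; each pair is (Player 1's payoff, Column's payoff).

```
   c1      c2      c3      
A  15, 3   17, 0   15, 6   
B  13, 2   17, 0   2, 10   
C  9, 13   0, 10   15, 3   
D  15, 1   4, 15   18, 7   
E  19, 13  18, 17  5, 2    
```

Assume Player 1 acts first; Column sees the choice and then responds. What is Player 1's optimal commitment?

E

Column best-responds to each possible Player 1 move:
- A: Column compares 3, 0, 6 and picks c3; Player 1 would get 15.
- B: Column compares 2, 0, 10 and picks c3; Player 1 would get 2.
- C: Column compares 13, 10, 3 and picks c1; Player 1 would get 9.
- D: Column compares 1, 15, 7 and picks c2; Player 1 would get 4.
- E: Column compares 13, 17, 2 and picks c2; Player 1 would get 18.
Player 1's induced payoffs are 15, 2, 9, 4, 18, so Player 1 commits to E. Subgame-perfect outcome: (E, c2) with payoffs (18, 17).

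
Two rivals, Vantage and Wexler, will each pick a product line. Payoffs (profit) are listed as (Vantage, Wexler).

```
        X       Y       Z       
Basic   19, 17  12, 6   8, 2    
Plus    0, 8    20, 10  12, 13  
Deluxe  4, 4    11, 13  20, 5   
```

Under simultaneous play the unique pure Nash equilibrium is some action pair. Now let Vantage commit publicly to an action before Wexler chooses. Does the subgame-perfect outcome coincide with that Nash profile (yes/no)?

Wexler best-responds to each possible Vantage move:
- Basic: BR = X, leader payoff 19.
- Plus: BR = Z, leader payoff 12.
- Deluxe: BR = Y, leader payoff 11.
Maximizing over 19, 12, 11, Vantage chooses Basic. Subgame-perfect outcome: (Basic, X) with payoffs (19, 17).
Now find the simultaneous Nash equilibrium.
Vantage's best replies: X→Basic; Y→Plus; Z→Deluxe.
Wexler's best replies: Basic→X; Plus→Z; Deluxe→Y.
Only (Basic, X) has each player best-responding; Nash payoffs (19, 17).
Sequential outcome (Basic, X) coincides with the Nash profile (Basic, X).

yes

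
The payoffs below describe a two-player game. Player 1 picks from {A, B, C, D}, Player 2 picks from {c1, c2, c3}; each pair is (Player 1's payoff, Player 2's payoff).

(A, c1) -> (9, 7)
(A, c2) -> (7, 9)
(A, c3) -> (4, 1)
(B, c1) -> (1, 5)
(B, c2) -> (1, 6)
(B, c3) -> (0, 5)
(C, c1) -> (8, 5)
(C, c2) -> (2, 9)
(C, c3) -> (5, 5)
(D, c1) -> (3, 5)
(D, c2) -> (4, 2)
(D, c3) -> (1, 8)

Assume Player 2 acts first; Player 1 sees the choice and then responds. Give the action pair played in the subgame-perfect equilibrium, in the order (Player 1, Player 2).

Solve by backward induction (Player 2 leads).
- c1: BR = A, leader payoff 7.
- c2: BR = A, leader payoff 9.
- c3: BR = C, leader payoff 5.
Among 7, 9, 5, the best is 9 at c2. Subgame-perfect outcome: (A, c2) with payoffs (7, 9).

(A, c2)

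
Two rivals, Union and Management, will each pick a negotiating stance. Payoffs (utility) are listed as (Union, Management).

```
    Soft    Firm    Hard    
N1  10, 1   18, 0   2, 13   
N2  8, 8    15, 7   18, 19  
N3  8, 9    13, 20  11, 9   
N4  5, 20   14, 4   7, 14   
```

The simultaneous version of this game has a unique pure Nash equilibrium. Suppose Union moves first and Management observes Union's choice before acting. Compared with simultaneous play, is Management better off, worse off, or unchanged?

Management best-responds to each possible Union move:
- N1: Management compares 1, 0, 13 and picks Hard; Union would get 2.
- N2: Management compares 8, 7, 19 and picks Hard; Union would get 18.
- N3: Management compares 9, 20, 9 and picks Firm; Union would get 13.
- N4: Management compares 20, 4, 14 and picks Soft; Union would get 5.
Union's induced payoffs are 2, 18, 13, 5, so Union commits to N2. Subgame-perfect outcome: (N2, Hard) with payoffs (18, 19).
For the simultaneous game, intersect best replies.
Union's best replies: Soft→N1; Firm→N1; Hard→N2.
Management's best replies: N1→Hard; N2→Hard; N3→Firm; N4→Soft.
The unique mutual best reply is (N2, Hard), giving (18, 19).
Management earns 19 sequentially versus 19 at the Nash outcome: unchanged.

unchanged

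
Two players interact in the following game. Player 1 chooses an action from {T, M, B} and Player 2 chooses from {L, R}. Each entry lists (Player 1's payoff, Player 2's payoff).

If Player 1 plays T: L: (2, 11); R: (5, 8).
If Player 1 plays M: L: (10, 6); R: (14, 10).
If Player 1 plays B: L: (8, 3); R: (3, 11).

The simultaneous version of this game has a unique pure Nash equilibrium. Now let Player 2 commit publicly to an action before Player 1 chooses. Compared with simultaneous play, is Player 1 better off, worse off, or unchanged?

unchanged

Work backward from Player 1's decision.
- L: Player 1 compares 2, 10, 8 and picks M; Player 2 would get 6.
- R: Player 1 compares 5, 14, 3 and picks M; Player 2 would get 10.
Maximizing over 6, 10, Player 2 chooses R. Subgame-perfect outcome: (M, R) with payoffs (14, 10).
Under simultaneous play:
Player 1's best replies: L→M; R→M.
Player 2's best replies: T→L; M→R; B→R.
The unique mutual best reply is (M, R), giving (14, 10).
Player 1 earns 14 sequentially versus 14 at the Nash outcome: unchanged.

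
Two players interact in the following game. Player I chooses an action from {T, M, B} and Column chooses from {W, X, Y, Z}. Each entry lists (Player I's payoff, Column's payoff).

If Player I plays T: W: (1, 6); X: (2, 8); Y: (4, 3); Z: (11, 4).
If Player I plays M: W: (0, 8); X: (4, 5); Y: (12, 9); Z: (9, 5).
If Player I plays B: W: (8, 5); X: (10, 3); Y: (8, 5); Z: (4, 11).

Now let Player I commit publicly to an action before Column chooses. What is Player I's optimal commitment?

M

Solve by backward induction (Player I leads).
- T → Column plays X (best of 6, 8, 3, 4); Player I gets 2.
- M → Column plays Y (best of 8, 5, 9, 5); Player I gets 12.
- B → Column plays Z (best of 5, 3, 5, 11); Player I gets 4.
Among 2, 12, 4, the best is 12 at M. Subgame-perfect outcome: (M, Y) with payoffs (12, 9).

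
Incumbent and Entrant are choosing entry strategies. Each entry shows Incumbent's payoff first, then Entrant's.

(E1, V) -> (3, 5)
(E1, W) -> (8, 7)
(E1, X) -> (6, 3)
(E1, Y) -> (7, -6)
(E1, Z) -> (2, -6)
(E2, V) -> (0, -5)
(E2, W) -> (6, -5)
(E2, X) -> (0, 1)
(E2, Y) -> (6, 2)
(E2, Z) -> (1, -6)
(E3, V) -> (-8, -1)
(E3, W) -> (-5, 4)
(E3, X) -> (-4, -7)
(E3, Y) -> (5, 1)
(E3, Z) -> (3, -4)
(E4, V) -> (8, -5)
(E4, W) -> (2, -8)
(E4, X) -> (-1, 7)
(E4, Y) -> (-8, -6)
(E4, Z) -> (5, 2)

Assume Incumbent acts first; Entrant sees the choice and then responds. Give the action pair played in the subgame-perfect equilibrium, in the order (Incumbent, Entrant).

Solve by backward induction (Incumbent leads).
- E1: Entrant compares 5, 7, 3, -6, -6 and picks W; Incumbent would get 8.
- E2: Entrant compares -5, -5, 1, 2, -6 and picks Y; Incumbent would get 6.
- E3: Entrant compares -1, 4, -7, 1, -4 and picks W; Incumbent would get -5.
- E4: Entrant compares -5, -8, 7, -6, 2 and picks X; Incumbent would get -1.
Maximizing over 8, 6, -5, -1, Incumbent chooses E1. Subgame-perfect outcome: (E1, W) with payoffs (8, 7).

(E1, W)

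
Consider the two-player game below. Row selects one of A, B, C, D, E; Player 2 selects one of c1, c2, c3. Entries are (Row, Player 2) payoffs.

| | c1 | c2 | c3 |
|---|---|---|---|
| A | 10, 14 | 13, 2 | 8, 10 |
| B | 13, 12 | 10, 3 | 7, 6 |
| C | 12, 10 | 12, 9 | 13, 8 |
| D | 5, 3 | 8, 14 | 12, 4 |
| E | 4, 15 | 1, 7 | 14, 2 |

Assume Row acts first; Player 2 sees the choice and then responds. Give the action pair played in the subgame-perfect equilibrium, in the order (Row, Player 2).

(B, c1)

Work backward from Player 2's decision.
- A → Player 2 plays c1 (best of 14, 2, 10); Row gets 10.
- B → Player 2 plays c1 (best of 12, 3, 6); Row gets 13.
- C → Player 2 plays c1 (best of 10, 9, 8); Row gets 12.
- D → Player 2 plays c2 (best of 3, 14, 4); Row gets 8.
- E → Player 2 plays c1 (best of 15, 7, 2); Row gets 4.
Maximizing over 10, 13, 12, 8, 4, Row chooses B. Subgame-perfect outcome: (B, c1) with payoffs (13, 12).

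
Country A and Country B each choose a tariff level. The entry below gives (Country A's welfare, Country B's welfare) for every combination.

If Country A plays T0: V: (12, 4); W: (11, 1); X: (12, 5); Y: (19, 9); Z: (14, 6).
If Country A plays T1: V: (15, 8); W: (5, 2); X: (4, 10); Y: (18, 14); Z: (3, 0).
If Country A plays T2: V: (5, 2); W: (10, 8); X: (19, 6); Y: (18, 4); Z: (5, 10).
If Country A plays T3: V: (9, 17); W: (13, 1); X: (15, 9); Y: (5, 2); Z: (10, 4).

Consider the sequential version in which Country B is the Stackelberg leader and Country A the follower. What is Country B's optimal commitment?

Y

Work backward from Country A's decision.
- V: BR = T1, leader payoff 8.
- W: BR = T3, leader payoff 1.
- X: BR = T2, leader payoff 6.
- Y: BR = T0, leader payoff 9.
- Z: BR = T0, leader payoff 6.
Country B's induced payoffs are 8, 1, 6, 9, 6, so Country B commits to Y. Subgame-perfect outcome: (T0, Y) with payoffs (19, 9).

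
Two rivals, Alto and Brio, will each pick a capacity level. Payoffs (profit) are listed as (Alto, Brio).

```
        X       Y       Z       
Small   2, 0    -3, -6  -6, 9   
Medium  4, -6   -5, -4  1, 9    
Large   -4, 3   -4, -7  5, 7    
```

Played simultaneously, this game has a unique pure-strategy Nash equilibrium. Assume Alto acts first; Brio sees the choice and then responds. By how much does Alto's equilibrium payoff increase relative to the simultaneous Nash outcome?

Backward induction with Alto moving first.
- Small: BR = Z, leader payoff -6.
- Medium: BR = Z, leader payoff 1.
- Large: BR = Z, leader payoff 5.
Maximizing over -6, 1, 5, Alto chooses Large. Subgame-perfect outcome: (Large, Z) with payoffs (5, 7).
Under simultaneous play:
Alto's best replies: X→Medium; Y→Small; Z→Large.
Brio's best replies: Small→Z; Medium→Z; Large→Z.
The unique mutual best reply is (Large, Z), giving (5, 7).
Alto's commitment gain: 5 − 5 = 0.

0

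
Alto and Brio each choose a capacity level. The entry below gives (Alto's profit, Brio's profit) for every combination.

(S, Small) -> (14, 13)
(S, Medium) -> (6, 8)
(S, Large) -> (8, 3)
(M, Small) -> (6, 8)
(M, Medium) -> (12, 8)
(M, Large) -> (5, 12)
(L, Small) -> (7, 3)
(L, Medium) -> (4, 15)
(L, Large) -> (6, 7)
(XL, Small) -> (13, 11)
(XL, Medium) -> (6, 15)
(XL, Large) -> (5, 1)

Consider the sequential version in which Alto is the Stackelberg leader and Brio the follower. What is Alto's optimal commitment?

S

Brio best-responds to each possible Alto move:
- S: Brio compares 13, 8, 3 and picks Small; Alto would get 14.
- M: Brio compares 8, 8, 12 and picks Large; Alto would get 5.
- L: Brio compares 3, 15, 7 and picks Medium; Alto would get 4.
- XL: Brio compares 11, 15, 1 and picks Medium; Alto would get 6.
Among 14, 5, 4, 6, the best is 14 at S. Subgame-perfect outcome: (S, Small) with payoffs (14, 13).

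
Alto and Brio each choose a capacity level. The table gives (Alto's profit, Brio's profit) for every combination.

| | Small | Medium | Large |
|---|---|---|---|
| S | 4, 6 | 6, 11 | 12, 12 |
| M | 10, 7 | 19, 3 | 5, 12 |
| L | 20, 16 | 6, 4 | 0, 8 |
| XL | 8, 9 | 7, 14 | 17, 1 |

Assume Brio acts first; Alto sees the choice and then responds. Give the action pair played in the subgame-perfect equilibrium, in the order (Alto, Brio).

Backward induction with Brio moving first.
- Small: BR = L, leader payoff 16.
- Medium: BR = M, leader payoff 3.
- Large: BR = XL, leader payoff 1.
Maximizing over 16, 3, 1, Brio chooses Small. Subgame-perfect outcome: (L, Small) with payoffs (20, 16).

(L, Small)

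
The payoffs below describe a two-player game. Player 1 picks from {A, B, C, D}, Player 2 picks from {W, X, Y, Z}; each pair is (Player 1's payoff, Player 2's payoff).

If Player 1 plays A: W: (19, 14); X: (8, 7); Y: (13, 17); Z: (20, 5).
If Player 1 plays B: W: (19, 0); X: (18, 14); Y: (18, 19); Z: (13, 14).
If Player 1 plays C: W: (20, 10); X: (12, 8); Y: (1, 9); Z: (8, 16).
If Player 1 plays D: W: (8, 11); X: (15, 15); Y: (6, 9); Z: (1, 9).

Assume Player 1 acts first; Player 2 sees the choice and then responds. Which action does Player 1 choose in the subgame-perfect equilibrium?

B

Work backward from Player 2's decision.
- A: Player 2 compares 14, 7, 17, 5 and picks Y; Player 1 would get 13.
- B: Player 2 compares 0, 14, 19, 14 and picks Y; Player 1 would get 18.
- C: Player 2 compares 10, 8, 9, 16 and picks Z; Player 1 would get 8.
- D: Player 2 compares 11, 15, 9, 9 and picks X; Player 1 would get 15.
Among 13, 18, 8, 15, the best is 18 at B. Subgame-perfect outcome: (B, Y) with payoffs (18, 19).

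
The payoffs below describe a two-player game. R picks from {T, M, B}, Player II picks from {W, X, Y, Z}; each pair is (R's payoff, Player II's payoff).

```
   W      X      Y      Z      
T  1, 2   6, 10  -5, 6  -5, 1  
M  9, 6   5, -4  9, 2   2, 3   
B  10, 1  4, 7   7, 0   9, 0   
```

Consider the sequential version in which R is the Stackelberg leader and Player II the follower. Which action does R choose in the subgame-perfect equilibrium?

M

Backward induction with R moving first.
- T → Player II plays X (best of 2, 10, 6, 1); R gets 6.
- M → Player II plays W (best of 6, -4, 2, 3); R gets 9.
- B → Player II plays X (best of 1, 7, 0, 0); R gets 4.
R's induced payoffs are 6, 9, 4, so R commits to M. Subgame-perfect outcome: (M, W) with payoffs (9, 6).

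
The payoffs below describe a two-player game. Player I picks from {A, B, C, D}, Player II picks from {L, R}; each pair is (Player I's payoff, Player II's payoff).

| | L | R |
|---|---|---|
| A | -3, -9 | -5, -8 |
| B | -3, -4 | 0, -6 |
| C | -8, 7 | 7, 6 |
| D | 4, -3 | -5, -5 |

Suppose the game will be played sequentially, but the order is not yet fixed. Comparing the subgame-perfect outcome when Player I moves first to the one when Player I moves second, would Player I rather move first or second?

If Player I leads: Player II's best replies are A→R, B→L, C→L, D→L; Player I's induced payoffs -5, -3, -8, 4; outcome (D, L), payoffs (4, -3).
If Player II leads: Player I's best replies are L→D, R→C; Player II's induced payoffs -3, 6; outcome (C, R), payoffs (7, 6).
Player I gets 4 moving first and 7 moving second, so Player I prefers to move second.

second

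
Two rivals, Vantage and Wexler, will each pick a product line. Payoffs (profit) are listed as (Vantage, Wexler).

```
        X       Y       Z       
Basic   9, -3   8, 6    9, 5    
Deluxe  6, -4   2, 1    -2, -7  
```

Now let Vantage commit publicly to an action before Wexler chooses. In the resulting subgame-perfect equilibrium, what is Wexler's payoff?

6

Solve by backward induction (Vantage leads).
- Basic → Wexler plays Y (best of -3, 6, 5); Vantage gets 8.
- Deluxe → Wexler plays Y (best of -4, 1, -7); Vantage gets 2.
Vantage's induced payoffs are 8, 2, so Vantage commits to Basic. Subgame-perfect outcome: (Basic, Y) with payoffs (8, 6).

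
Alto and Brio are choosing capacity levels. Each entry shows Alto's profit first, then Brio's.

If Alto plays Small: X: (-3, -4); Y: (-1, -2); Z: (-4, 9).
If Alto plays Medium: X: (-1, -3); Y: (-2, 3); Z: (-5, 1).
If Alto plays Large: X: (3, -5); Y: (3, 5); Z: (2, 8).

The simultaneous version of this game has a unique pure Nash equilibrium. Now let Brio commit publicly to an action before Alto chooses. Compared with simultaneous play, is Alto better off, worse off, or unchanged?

Work backward from Alto's decision.
- X: BR = Large, leader payoff -5.
- Y: BR = Large, leader payoff 5.
- Z: BR = Large, leader payoff 8.
Brio's induced payoffs are -5, 5, 8, so Brio commits to Z. Subgame-perfect outcome: (Large, Z) with payoffs (2, 8).
Under simultaneous play:
Alto's best replies: X→Large; Y→Large; Z→Large.
Brio's best replies: Small→Z; Medium→Y; Large→Z.
The unique mutual best reply is (Large, Z), giving (2, 8).
Alto earns 2 sequentially versus 2 at the Nash outcome: unchanged.

unchanged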